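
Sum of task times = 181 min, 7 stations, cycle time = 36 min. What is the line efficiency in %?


Formula: Efficiency = Sum of Task Times / (N_stations * CT) * 100
Total station capacity = 7 stations * 36 min = 252 min
Efficiency = 181 / 252 * 100 = 71.8%

71.8%


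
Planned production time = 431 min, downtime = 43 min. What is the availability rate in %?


Formula: Availability = (Planned Time - Downtime) / Planned Time * 100
Uptime = 431 - 43 = 388 min
Availability = 388 / 431 * 100 = 90.0%

90.0%


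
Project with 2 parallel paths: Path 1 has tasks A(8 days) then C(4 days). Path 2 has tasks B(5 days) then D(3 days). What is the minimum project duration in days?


Path 1 = 8 + 4 = 12 days
Path 2 = 5 + 3 = 8 days
Duration = max(12, 8) = 12 days

12 days


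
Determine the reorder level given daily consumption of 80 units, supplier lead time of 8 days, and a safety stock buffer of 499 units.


Formula: ROP = (Daily Demand * Lead Time) + Safety Stock
Demand during lead time = 80 * 8 = 640 units
ROP = 640 + 499 = 1139 units

1139 units


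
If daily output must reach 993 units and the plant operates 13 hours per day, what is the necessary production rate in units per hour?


Formula: Production Rate = Daily Demand / Available Hours
Rate = 993 units/day / 13 hours/day
Rate = 76.4 units/hour

76.4 units/hour


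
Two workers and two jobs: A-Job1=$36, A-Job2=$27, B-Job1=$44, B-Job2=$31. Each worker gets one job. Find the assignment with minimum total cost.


Option 1: A->1 + B->2 = $36 + $31 = $67
Option 2: A->2 + B->1 = $27 + $44 = $71
Min cost = min($67, $71) = $67

$67


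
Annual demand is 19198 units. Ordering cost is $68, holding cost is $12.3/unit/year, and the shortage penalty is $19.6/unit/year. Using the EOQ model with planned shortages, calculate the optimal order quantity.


Formula: EOQ* = sqrt(2DS/H) * sqrt((H+P)/P)
Base EOQ = sqrt(2*19198*68/12.3) = 460.73 units
Correction = sqrt((12.3+19.6)/19.6) = 1.27576
EOQ* = 460.73 * 1.27576 = 587.8 units

587.8 units


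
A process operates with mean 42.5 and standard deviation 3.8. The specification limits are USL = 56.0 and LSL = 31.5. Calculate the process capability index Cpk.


Cpu = (56.0 - 42.5) / (3 * 3.8) = 1.18
Cpl = (42.5 - 31.5) / (3 * 3.8) = 0.96
Cpk = min(1.18, 0.96) = 0.96

0.96


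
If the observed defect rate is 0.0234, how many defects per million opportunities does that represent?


DPMO = defect_rate * 1000000 = 0.0234 * 1000000

23400


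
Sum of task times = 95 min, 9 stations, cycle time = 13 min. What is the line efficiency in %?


Formula: Efficiency = Sum of Task Times / (N_stations * CT) * 100
Total station capacity = 9 stations * 13 min = 117 min
Efficiency = 95 / 117 * 100 = 81.2%

81.2%


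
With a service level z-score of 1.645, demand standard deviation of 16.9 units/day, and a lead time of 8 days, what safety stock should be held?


Formula: SS = z * sigma_d * sqrt(LT)
sqrt(LT) = sqrt(8) = 2.8284
SS = 1.645 * 16.9 * 2.8284
SS = 78.6 units

78.6 units


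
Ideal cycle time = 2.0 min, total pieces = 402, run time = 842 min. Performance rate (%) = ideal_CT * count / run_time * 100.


Formula: Performance = (Ideal CT * Total Count) / Run Time * 100
Ideal output time = 2.0 * 402 = 804.0 min
Performance = 804.0 / 842 * 100 = 95.5%

95.5%


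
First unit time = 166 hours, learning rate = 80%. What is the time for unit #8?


Formula: T_n = T_1 * (learning_rate)^(log2(n)) where learning_rate = rate/100
Doublings = log2(8) = 3
T_n = 166 * 0.8^3
T_n = 166 * 0.512 = 85.0 hours

85.0 hours


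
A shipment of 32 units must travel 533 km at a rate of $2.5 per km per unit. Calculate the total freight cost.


TC = dist * cost * units = 533 * 2.5 * 32 = $42640.00

$42640.00


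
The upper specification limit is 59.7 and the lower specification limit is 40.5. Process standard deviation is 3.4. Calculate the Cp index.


Cp = (59.7 - 40.5) / (6 * 3.4)

0.94


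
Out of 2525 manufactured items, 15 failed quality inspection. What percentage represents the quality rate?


Formula: Quality Rate = Good Pieces / Total Pieces * 100
Good pieces = 2525 - 15 = 2510
QR = 2510 / 2525 * 100 = 99.4%

99.4%


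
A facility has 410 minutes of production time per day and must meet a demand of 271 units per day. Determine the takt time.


Formula: Takt Time = Available Production Time / Customer Demand
Takt = 410 min/day / 271 units/day
Takt = 1.51 min/unit

1.51 min/unit


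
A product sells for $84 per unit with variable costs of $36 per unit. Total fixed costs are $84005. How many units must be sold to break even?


Formula: BEQ = Fixed Costs / (Price - Variable Cost)
Contribution margin = $84 - $36 = $48/unit
BEQ = ceil($84005 / $48/unit) = ceil(1750.1) = 1751 units

1751 units


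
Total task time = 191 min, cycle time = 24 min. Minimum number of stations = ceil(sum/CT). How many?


Formula: N_min = ceil(Sum of Task Times / Cycle Time)
N_min = ceil(191 min / 24 min) = ceil(7.9583)
N_min = 8 stations

8


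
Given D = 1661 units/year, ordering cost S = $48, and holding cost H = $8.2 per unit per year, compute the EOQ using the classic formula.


Formula: EOQ = sqrt(2 * D * S / H)
Numerator: 2 * 1661 * 48 = 159456
2DS/H = 159456 / 8.2 = 19445.9
EOQ = sqrt(19445.9) = 139.4 units

139.4 units


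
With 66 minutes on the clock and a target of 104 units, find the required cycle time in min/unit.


Formula: CT = Available Time / Number of Units
CT = 66 min / 104 units
CT = 0.63 min/unit

0.63 min/unit


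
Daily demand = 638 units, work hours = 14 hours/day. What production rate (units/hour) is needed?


Formula: Production Rate = Daily Demand / Available Hours
Rate = 638 units/day / 14 hours/day
Rate = 45.6 units/hour

45.6 units/hour


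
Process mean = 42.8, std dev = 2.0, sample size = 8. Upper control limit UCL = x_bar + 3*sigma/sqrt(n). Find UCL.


UCL = 42.8 + 3 * 2.0 / sqrt(8)

44.92


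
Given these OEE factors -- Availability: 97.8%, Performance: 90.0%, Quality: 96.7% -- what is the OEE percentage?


Formula: OEE = Availability * Performance * Quality / 10000
A * P = 97.8% * 90.0% / 100 = 88.02%
OEE = 88.02% * 96.7% / 100 = 85.1%

85.1%


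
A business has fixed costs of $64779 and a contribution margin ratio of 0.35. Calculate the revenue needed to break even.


Formula: BER = Fixed Costs / Contribution Margin Ratio
BER = $64779 / 0.35
BER = $185082.86 (to the nearest cent)

$185082.86


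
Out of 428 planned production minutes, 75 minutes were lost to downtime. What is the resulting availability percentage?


Formula: Availability = (Planned Time - Downtime) / Planned Time * 100
Uptime = 428 - 75 = 353 min
Availability = 353 / 428 * 100 = 82.5%

82.5%


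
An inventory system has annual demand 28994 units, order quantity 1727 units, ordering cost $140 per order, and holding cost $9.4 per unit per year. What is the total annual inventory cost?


TC = 28994/1727 * 140 + 1727/2 * 9.4

$10467.31


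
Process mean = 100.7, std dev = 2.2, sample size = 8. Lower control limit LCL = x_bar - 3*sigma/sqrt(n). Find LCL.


LCL = 100.7 - 3 * 2.2 / sqrt(8)

98.37


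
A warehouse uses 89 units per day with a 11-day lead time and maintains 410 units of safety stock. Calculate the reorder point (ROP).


Formula: ROP = (Daily Demand * Lead Time) + Safety Stock
Demand during lead time = 89 * 11 = 979 units
ROP = 979 + 410 = 1389 units

1389 units


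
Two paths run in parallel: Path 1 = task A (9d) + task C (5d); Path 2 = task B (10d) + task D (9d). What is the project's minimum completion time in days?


Path 1 = 9 + 5 = 14 days
Path 2 = 10 + 9 = 19 days
Duration = max(14, 19) = 19 days

19 days


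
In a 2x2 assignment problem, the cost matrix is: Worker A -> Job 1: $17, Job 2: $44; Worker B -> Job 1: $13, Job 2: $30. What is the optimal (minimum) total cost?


Option 1: A->1 + B->2 = $17 + $30 = $47
Option 2: A->2 + B->1 = $44 + $13 = $57
Min cost = min($47, $57) = $47

$47


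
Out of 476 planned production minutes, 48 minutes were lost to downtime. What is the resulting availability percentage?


Formula: Availability = (Planned Time - Downtime) / Planned Time * 100
Uptime = 476 - 48 = 428 min
Availability = 428 / 476 * 100 = 89.9%

89.9%


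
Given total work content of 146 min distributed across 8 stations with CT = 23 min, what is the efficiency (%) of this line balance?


Formula: Efficiency = Sum of Task Times / (N_stations * CT) * 100
Total station capacity = 8 stations * 23 min = 184 min
Efficiency = 146 / 184 * 100 = 79.3%

79.3%


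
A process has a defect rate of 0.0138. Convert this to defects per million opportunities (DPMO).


DPMO = defect_rate * 1000000 = 0.0138 * 1000000

13800


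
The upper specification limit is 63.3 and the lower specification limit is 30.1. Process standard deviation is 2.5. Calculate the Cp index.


Cp = (63.3 - 30.1) / (6 * 2.5)

2.21


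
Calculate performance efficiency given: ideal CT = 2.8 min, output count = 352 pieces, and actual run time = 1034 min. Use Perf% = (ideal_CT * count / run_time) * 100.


Formula: Performance = (Ideal CT * Total Count) / Run Time * 100
Ideal output time = 2.8 * 352 = 985.6 min
Performance = 985.6 / 1034 * 100 = 95.3%

95.3%


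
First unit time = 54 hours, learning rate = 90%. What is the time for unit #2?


Formula: T_n = T_1 * (learning_rate)^(log2(n)) where learning_rate = rate/100
Doublings = log2(2) = 1
T_n = 54 * 0.9^1
T_n = 54 * 0.9 = 48.6 hours

48.6 hours


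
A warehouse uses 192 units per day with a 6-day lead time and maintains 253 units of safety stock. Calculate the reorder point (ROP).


Formula: ROP = (Daily Demand * Lead Time) + Safety Stock
Demand during lead time = 192 * 6 = 1152 units
ROP = 1152 + 253 = 1405 units

1405 units


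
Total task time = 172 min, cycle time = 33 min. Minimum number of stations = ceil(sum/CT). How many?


Formula: N_min = ceil(Sum of Task Times / Cycle Time)
N_min = ceil(172 min / 33 min) = ceil(5.2121)
N_min = 6 stations

6


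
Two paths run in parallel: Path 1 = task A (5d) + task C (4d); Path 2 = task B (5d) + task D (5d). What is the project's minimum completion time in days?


Path 1 = 5 + 4 = 9 days
Path 2 = 5 + 5 = 10 days
Duration = max(9, 10) = 10 days

10 days


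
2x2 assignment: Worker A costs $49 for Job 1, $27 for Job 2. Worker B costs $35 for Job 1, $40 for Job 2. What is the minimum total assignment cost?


Option 1: A->1 + B->2 = $49 + $40 = $89
Option 2: A->2 + B->1 = $27 + $35 = $62
Min cost = min($89, $62) = $62

$62


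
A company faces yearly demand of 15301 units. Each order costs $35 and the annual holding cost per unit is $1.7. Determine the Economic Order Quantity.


Formula: EOQ = sqrt(2 * D * S / H)
Numerator: 2 * 15301 * 35 = 1071070
2DS/H = 1071070 / 1.7 = 630041.2
EOQ = sqrt(630041.2) = 793.8 units

793.8 units


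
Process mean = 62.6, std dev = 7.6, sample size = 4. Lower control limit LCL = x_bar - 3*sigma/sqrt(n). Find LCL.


LCL = 62.6 - 3 * 7.6 / sqrt(4)

51.2


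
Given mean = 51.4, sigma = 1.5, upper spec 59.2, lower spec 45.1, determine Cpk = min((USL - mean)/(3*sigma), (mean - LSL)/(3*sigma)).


Cpu = (59.2 - 51.4) / (3 * 1.5) = 1.73
Cpl = (51.4 - 45.1) / (3 * 1.5) = 1.4
Cpk = min(1.73, 1.4) = 1.4

1.4


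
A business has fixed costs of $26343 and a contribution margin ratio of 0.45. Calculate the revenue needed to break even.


Formula: BER = Fixed Costs / Contribution Margin Ratio
BER = $26343 / 0.45
BER = $58540.00 (to the nearest cent)

$58540.00


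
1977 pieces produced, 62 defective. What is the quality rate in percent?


Formula: Quality Rate = Good Pieces / Total Pieces * 100
Good pieces = 1977 - 62 = 1915
QR = 1915 / 1977 * 100 = 96.9%

96.9%


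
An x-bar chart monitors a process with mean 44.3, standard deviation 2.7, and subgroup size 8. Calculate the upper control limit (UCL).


UCL = 44.3 + 3 * 2.7 / sqrt(8)

47.16


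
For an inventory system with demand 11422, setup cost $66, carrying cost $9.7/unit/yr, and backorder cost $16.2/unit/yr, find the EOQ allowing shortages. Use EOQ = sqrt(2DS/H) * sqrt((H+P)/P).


Formula: EOQ* = sqrt(2DS/H) * sqrt((H+P)/P)
Base EOQ = sqrt(2*11422*66/9.7) = 394.25 units
Correction = sqrt((9.7+16.2)/16.2) = 1.26442
EOQ* = 394.25 * 1.26442 = 498.5 units

498.5 units


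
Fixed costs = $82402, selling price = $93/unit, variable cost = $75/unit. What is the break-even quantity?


Formula: BEQ = Fixed Costs / (Price - Variable Cost)
Contribution margin = $93 - $75 = $18/unit
BEQ = ceil($82402 / $18/unit) = ceil(4577.89) = 4578 units

4578 units


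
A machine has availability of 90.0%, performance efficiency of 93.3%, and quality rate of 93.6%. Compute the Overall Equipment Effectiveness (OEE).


Formula: OEE = Availability * Performance * Quality / 10000
A * P = 90.0% * 93.3% / 100 = 83.97%
OEE = 83.97% * 93.6% / 100 = 78.6%

78.6%


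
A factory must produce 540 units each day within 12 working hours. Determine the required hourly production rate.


Formula: Production Rate = Daily Demand / Available Hours
Rate = 540 units/day / 12 hours/day
Rate = 45.0 units/hour

45.0 units/hour


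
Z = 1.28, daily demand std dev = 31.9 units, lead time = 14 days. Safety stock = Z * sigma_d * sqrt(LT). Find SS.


Formula: SS = z * sigma_d * sqrt(LT)
sqrt(LT) = sqrt(14) = 3.7417
SS = 1.28 * 31.9 * 3.7417
SS = 152.8 units

152.8 units


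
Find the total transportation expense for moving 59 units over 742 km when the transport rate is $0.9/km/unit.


TC = dist * cost * units = 742 * 0.9 * 59 = $39400.20

$39400.20


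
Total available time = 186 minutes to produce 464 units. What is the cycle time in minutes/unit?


Formula: CT = Available Time / Number of Units
CT = 186 min / 464 units
CT = 0.4 min/unit

0.4 min/unit


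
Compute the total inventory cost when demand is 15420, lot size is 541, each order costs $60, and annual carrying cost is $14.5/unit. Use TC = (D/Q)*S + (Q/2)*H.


TC = 15420/541 * 60 + 541/2 * 14.5

$5632.42


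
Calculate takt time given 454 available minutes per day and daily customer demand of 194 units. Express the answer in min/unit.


Formula: Takt Time = Available Production Time / Customer Demand
Takt = 454 min/day / 194 units/day
Takt = 2.34 min/unit

2.34 min/unit


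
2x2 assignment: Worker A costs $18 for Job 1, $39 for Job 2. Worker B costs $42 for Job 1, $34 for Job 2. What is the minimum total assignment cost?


Option 1: A->1 + B->2 = $18 + $34 = $52
Option 2: A->2 + B->1 = $39 + $42 = $81
Min cost = min($52, $81) = $52

$52


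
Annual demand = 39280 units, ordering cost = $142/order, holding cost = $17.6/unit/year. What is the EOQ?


Formula: EOQ = sqrt(2 * D * S / H)
Numerator: 2 * 39280 * 142 = 11155520
2DS/H = 11155520 / 17.6 = 633836.4
EOQ = sqrt(633836.4) = 796.1 units

796.1 units


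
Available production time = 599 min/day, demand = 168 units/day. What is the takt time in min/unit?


Formula: Takt Time = Available Production Time / Customer Demand
Takt = 599 min/day / 168 units/day
Takt = 3.57 min/unit

3.57 min/unit


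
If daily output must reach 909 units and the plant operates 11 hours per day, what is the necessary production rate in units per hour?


Formula: Production Rate = Daily Demand / Available Hours
Rate = 909 units/day / 11 hours/day
Rate = 82.6 units/hour

82.6 units/hour


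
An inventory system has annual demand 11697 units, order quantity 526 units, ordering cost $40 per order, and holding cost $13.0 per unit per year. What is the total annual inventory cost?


TC = 11697/526 * 40 + 526/2 * 13.0

$4308.51


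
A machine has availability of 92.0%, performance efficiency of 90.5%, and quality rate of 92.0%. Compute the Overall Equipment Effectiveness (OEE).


Formula: OEE = Availability * Performance * Quality / 10000
A * P = 92.0% * 90.5% / 100 = 83.26%
OEE = 83.26% * 92.0% / 100 = 76.6%

76.6%


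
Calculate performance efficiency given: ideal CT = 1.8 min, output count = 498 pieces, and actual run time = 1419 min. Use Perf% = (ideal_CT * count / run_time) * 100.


Formula: Performance = (Ideal CT * Total Count) / Run Time * 100
Ideal output time = 1.8 * 498 = 896.4 min
Performance = 896.4 / 1419 * 100 = 63.2%

63.2%


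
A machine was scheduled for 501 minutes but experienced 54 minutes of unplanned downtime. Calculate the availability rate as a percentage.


Formula: Availability = (Planned Time - Downtime) / Planned Time * 100
Uptime = 501 - 54 = 447 min
Availability = 447 / 501 * 100 = 89.2%

89.2%


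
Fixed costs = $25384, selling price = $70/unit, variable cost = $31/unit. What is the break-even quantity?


Formula: BEQ = Fixed Costs / (Price - Variable Cost)
Contribution margin = $70 - $31 = $39/unit
BEQ = ceil($25384 / $39/unit) = ceil(650.87) = 651 units

651 units


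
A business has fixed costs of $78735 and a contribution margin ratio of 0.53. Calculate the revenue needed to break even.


Formula: BER = Fixed Costs / Contribution Margin Ratio
BER = $78735 / 0.53
BER = $148556.60 (to the nearest cent)

$148556.60


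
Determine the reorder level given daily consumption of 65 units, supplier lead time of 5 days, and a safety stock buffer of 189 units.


Formula: ROP = (Daily Demand * Lead Time) + Safety Stock
Demand during lead time = 65 * 5 = 325 units
ROP = 325 + 189 = 514 units

514 units


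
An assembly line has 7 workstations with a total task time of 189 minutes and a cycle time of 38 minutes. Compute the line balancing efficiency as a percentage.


Formula: Efficiency = Sum of Task Times / (N_stations * CT) * 100
Total station capacity = 7 stations * 38 min = 266 min
Efficiency = 189 / 266 * 100 = 71.1%

71.1%


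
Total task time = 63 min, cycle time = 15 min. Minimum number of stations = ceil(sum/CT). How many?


Formula: N_min = ceil(Sum of Task Times / Cycle Time)
N_min = ceil(63 min / 15 min) = ceil(4.2)
N_min = 5 stations

5


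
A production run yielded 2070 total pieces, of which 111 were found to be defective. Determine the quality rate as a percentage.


Formula: Quality Rate = Good Pieces / Total Pieces * 100
Good pieces = 2070 - 111 = 1959
QR = 1959 / 2070 * 100 = 94.6%

94.6%


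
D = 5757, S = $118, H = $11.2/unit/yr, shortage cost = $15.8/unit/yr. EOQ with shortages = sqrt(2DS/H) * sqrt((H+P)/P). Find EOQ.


Formula: EOQ* = sqrt(2DS/H) * sqrt((H+P)/P)
Base EOQ = sqrt(2*5757*118/11.2) = 348.29 units
Correction = sqrt((11.2+15.8)/15.8) = 1.30723
EOQ* = 348.29 * 1.30723 = 455.3 units

455.3 units


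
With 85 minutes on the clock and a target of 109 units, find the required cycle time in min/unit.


Formula: CT = Available Time / Number of Units
CT = 85 min / 109 units
CT = 0.78 min/unit

0.78 min/unit


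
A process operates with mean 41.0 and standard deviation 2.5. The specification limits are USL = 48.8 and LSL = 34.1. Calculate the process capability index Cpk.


Cpu = (48.8 - 41.0) / (3 * 2.5) = 1.04
Cpl = (41.0 - 34.1) / (3 * 2.5) = 0.92
Cpk = min(1.04, 0.92) = 0.92

0.92


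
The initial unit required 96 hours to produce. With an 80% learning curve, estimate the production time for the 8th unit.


Formula: T_n = T_1 * (learning_rate)^(log2(n)) where learning_rate = rate/100
Doublings = log2(8) = 3
T_n = 96 * 0.8^3
T_n = 96 * 0.512 = 49.2 hours

49.2 hours


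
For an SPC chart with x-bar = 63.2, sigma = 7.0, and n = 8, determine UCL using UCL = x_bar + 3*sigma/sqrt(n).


UCL = 63.2 + 3 * 7.0 / sqrt(8)

70.62


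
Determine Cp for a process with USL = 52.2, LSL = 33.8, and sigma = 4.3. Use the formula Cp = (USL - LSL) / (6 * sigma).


Cp = (52.2 - 33.8) / (6 * 4.3)

0.71


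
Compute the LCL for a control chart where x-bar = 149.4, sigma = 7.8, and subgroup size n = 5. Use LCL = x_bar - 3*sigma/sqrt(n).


LCL = 149.4 - 3 * 7.8 / sqrt(5)

138.94


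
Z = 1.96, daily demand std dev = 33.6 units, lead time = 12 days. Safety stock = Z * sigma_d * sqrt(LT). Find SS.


Formula: SS = z * sigma_d * sqrt(LT)
sqrt(LT) = sqrt(12) = 3.4641
SS = 1.96 * 33.6 * 3.4641
SS = 228.1 units

228.1 units


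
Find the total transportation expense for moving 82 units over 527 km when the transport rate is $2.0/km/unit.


TC = dist * cost * units = 527 * 2.0 * 82 = $86428.00

$86428.00


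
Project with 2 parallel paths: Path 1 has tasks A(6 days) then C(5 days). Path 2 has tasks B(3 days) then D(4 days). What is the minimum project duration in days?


Path 1 = 6 + 5 = 11 days
Path 2 = 3 + 4 = 7 days
Duration = max(11, 7) = 11 days

11 days


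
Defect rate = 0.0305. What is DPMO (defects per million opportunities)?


DPMO = defect_rate * 1000000 = 0.0305 * 1000000

30500


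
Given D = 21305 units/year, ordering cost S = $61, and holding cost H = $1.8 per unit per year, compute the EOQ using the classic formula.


Formula: EOQ = sqrt(2 * D * S / H)
Numerator: 2 * 21305 * 61 = 2599210
2DS/H = 2599210 / 1.8 = 1444005.6
EOQ = sqrt(1444005.6) = 1201.7 units

1201.7 units


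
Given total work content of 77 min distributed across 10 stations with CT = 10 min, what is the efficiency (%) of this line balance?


Formula: Efficiency = Sum of Task Times / (N_stations * CT) * 100
Total station capacity = 10 stations * 10 min = 100 min
Efficiency = 77 / 100 * 100 = 77.0%

77.0%


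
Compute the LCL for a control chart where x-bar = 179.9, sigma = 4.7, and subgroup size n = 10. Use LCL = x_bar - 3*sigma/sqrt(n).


LCL = 179.9 - 3 * 4.7 / sqrt(10)

175.44


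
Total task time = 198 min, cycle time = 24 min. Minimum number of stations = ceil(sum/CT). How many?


Formula: N_min = ceil(Sum of Task Times / Cycle Time)
N_min = ceil(198 min / 24 min) = ceil(8.25)
N_min = 9 stations

9


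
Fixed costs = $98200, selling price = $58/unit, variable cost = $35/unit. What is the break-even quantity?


Formula: BEQ = Fixed Costs / (Price - Variable Cost)
Contribution margin = $58 - $35 = $23/unit
BEQ = ceil($98200 / $23/unit) = ceil(4269.57) = 4270 units

4270 units


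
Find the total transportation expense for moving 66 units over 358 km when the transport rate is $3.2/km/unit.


TC = dist * cost * units = 358 * 3.2 * 66 = $75609.60

$75609.60


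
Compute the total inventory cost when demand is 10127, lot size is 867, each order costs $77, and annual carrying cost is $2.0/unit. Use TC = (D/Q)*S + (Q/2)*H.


TC = 10127/867 * 77 + 867/2 * 2.0

$1766.40


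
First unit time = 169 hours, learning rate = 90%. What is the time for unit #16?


Formula: T_n = T_1 * (learning_rate)^(log2(n)) where learning_rate = rate/100
Doublings = log2(16) = 4
T_n = 169 * 0.9^4
T_n = 169 * 0.6561 = 110.9 hours

110.9 hours


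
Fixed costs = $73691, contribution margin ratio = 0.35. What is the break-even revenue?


Formula: BER = Fixed Costs / Contribution Margin Ratio
BER = $73691 / 0.35
BER = $210545.71 (to the nearest cent)

$210545.71


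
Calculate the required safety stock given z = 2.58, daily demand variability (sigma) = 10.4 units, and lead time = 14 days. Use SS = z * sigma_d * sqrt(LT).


Formula: SS = z * sigma_d * sqrt(LT)
sqrt(LT) = sqrt(14) = 3.7417
SS = 2.58 * 10.4 * 3.7417
SS = 100.4 units

100.4 units


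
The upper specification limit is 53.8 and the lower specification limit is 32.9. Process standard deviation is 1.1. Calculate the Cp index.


Cp = (53.8 - 32.9) / (6 * 1.1)

3.17


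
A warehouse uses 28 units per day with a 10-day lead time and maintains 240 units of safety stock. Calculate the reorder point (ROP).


Formula: ROP = (Daily Demand * Lead Time) + Safety Stock
Demand during lead time = 28 * 10 = 280 units
ROP = 280 + 240 = 520 units

520 units


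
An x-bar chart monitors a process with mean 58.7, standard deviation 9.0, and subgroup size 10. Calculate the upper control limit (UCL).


UCL = 58.7 + 3 * 9.0 / sqrt(10)

67.24


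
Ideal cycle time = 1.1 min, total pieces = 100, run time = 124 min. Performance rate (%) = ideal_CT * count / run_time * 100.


Formula: Performance = (Ideal CT * Total Count) / Run Time * 100
Ideal output time = 1.1 * 100 = 110.0 min
Performance = 110.0 / 124 * 100 = 88.7%

88.7%


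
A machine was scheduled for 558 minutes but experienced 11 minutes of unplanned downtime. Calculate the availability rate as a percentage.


Formula: Availability = (Planned Time - Downtime) / Planned Time * 100
Uptime = 558 - 11 = 547 min
Availability = 547 / 558 * 100 = 98.0%

98.0%


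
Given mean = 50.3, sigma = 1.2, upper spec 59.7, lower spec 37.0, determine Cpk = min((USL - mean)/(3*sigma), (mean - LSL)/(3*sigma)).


Cpu = (59.7 - 50.3) / (3 * 1.2) = 2.61
Cpl = (50.3 - 37.0) / (3 * 1.2) = 3.69
Cpk = min(2.61, 3.69) = 2.61

2.61


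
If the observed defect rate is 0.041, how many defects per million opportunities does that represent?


DPMO = defect_rate * 1000000 = 0.041 * 1000000

41000


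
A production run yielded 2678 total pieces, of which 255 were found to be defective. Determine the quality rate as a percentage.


Formula: Quality Rate = Good Pieces / Total Pieces * 100
Good pieces = 2678 - 255 = 2423
QR = 2423 / 2678 * 100 = 90.5%

90.5%


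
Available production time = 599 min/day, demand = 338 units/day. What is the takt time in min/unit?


Formula: Takt Time = Available Production Time / Customer Demand
Takt = 599 min/day / 338 units/day
Takt = 1.77 min/unit

1.77 min/unit


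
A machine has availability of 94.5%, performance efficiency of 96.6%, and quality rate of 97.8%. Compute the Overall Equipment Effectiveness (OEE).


Formula: OEE = Availability * Performance * Quality / 10000
A * P = 94.5% * 96.6% / 100 = 91.29%
OEE = 91.29% * 97.8% / 100 = 89.3%

89.3%


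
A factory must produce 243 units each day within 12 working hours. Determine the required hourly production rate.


Formula: Production Rate = Daily Demand / Available Hours
Rate = 243 units/day / 12 hours/day
Rate = 20.3 units/hour

20.3 units/hour


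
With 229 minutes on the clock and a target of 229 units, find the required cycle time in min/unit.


Formula: CT = Available Time / Number of Units
CT = 229 min / 229 units
CT = 1.0 min/unit

1.0 min/unit


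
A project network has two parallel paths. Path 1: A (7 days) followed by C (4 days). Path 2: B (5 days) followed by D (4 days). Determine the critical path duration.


Path 1 = 7 + 4 = 11 days
Path 2 = 5 + 4 = 9 days
Duration = max(11, 9) = 11 days

11 days


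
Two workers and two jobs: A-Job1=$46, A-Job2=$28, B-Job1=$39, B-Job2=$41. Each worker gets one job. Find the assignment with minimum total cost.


Option 1: A->1 + B->2 = $46 + $41 = $87
Option 2: A->2 + B->1 = $28 + $39 = $67
Min cost = min($87, $67) = $67

$67


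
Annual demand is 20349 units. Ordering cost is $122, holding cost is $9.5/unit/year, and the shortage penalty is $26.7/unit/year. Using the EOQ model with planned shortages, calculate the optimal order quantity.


Formula: EOQ* = sqrt(2DS/H) * sqrt((H+P)/P)
Base EOQ = sqrt(2*20349*122/9.5) = 722.94 units
Correction = sqrt((9.5+26.7)/26.7) = 1.16439
EOQ* = 722.94 * 1.16439 = 841.8 units

841.8 units


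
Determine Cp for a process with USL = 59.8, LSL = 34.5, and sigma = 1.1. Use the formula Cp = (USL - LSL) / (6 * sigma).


Cp = (59.8 - 34.5) / (6 * 1.1)

3.83


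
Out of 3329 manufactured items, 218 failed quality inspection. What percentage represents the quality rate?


Formula: Quality Rate = Good Pieces / Total Pieces * 100
Good pieces = 3329 - 218 = 3111
QR = 3111 / 3329 * 100 = 93.5%

93.5%


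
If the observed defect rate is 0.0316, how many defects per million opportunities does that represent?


DPMO = defect_rate * 1000000 = 0.0316 * 1000000

31600


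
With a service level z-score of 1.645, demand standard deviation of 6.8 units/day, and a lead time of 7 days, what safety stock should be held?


Formula: SS = z * sigma_d * sqrt(LT)
sqrt(LT) = sqrt(7) = 2.6458
SS = 1.645 * 6.8 * 2.6458
SS = 29.6 units

29.6 units


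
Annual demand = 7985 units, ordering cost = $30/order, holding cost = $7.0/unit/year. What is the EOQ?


Formula: EOQ = sqrt(2 * D * S / H)
Numerator: 2 * 7985 * 30 = 479100
2DS/H = 479100 / 7.0 = 68442.9
EOQ = sqrt(68442.9) = 261.6 units

261.6 units


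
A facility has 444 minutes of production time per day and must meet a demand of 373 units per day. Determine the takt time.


Formula: Takt Time = Available Production Time / Customer Demand
Takt = 444 min/day / 373 units/day
Takt = 1.19 min/unit

1.19 min/unit


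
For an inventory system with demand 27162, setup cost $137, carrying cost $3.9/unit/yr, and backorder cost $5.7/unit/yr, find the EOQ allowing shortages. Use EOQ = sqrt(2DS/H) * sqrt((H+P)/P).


Formula: EOQ* = sqrt(2DS/H) * sqrt((H+P)/P)
Base EOQ = sqrt(2*27162*137/3.9) = 1381.41 units
Correction = sqrt((3.9+5.7)/5.7) = 1.29777
EOQ* = 1381.41 * 1.29777 = 1792.8 units

1792.8 units


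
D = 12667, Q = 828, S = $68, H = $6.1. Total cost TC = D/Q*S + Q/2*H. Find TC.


TC = 12667/828 * 68 + 828/2 * 6.1

$3565.69


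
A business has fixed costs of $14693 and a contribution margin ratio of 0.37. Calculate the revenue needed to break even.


Formula: BER = Fixed Costs / Contribution Margin Ratio
BER = $14693 / 0.37
BER = $39710.81 (to the nearest cent)

$39710.81


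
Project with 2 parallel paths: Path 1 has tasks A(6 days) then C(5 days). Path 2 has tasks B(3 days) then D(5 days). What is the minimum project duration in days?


Path 1 = 6 + 5 = 11 days
Path 2 = 3 + 5 = 8 days
Duration = max(11, 8) = 11 days

11 days


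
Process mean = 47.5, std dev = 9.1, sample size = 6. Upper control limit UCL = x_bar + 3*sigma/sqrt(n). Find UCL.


UCL = 47.5 + 3 * 9.1 / sqrt(6)

58.65


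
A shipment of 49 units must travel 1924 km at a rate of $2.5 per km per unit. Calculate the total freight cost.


TC = dist * cost * units = 1924 * 2.5 * 49 = $235690.00

$235690.00


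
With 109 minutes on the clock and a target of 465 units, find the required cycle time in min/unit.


Formula: CT = Available Time / Number of Units
CT = 109 min / 465 units
CT = 0.23 min/unit

0.23 min/unit


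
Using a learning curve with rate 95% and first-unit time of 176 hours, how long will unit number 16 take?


Formula: T_n = T_1 * (learning_rate)^(log2(n)) where learning_rate = rate/100
Doublings = log2(16) = 4
T_n = 176 * 0.95^4
T_n = 176 * 0.8145 = 143.4 hours

143.4 hours


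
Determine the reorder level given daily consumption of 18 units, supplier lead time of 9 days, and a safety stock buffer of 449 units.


Formula: ROP = (Daily Demand * Lead Time) + Safety Stock
Demand during lead time = 18 * 9 = 162 units
ROP = 162 + 449 = 611 units

611 units


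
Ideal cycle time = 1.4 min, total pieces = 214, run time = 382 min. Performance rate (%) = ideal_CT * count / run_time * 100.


Formula: Performance = (Ideal CT * Total Count) / Run Time * 100
Ideal output time = 1.4 * 214 = 299.6 min
Performance = 299.6 / 382 * 100 = 78.4%

78.4%


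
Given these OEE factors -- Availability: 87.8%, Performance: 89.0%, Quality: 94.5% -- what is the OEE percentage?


Formula: OEE = Availability * Performance * Quality / 10000
A * P = 87.8% * 89.0% / 100 = 78.14%
OEE = 78.14% * 94.5% / 100 = 73.8%

73.8%


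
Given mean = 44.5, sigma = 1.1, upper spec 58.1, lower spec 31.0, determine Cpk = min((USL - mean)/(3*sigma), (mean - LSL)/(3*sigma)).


Cpu = (58.1 - 44.5) / (3 * 1.1) = 4.12
Cpl = (44.5 - 31.0) / (3 * 1.1) = 4.09
Cpk = min(4.12, 4.09) = 4.09

4.09


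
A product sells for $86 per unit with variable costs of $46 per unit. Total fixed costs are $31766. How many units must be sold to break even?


Formula: BEQ = Fixed Costs / (Price - Variable Cost)
Contribution margin = $86 - $46 = $40/unit
BEQ = ceil($31766 / $40/unit) = ceil(794.15) = 795 units

795 units


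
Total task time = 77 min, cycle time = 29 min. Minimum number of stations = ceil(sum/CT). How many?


Formula: N_min = ceil(Sum of Task Times / Cycle Time)
N_min = ceil(77 min / 29 min) = ceil(2.6552)
N_min = 3 stations

3


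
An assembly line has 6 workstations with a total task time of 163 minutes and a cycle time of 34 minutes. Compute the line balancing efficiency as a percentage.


Formula: Efficiency = Sum of Task Times / (N_stations * CT) * 100
Total station capacity = 6 stations * 34 min = 204 min
Efficiency = 163 / 204 * 100 = 79.9%

79.9%


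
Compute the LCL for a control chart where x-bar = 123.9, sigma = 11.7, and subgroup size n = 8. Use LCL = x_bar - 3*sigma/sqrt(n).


LCL = 123.9 - 3 * 11.7 / sqrt(8)

111.49


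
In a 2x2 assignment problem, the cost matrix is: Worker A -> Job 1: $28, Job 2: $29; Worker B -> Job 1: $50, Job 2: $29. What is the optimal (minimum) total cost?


Option 1: A->1 + B->2 = $28 + $29 = $57
Option 2: A->2 + B->1 = $29 + $50 = $79
Min cost = min($57, $79) = $57

$57


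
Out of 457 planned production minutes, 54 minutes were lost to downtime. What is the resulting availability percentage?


Formula: Availability = (Planned Time - Downtime) / Planned Time * 100
Uptime = 457 - 54 = 403 min
Availability = 403 / 457 * 100 = 88.2%

88.2%


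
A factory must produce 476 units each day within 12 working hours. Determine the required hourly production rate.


Formula: Production Rate = Daily Demand / Available Hours
Rate = 476 units/day / 12 hours/day
Rate = 39.7 units/hour

39.7 units/hour


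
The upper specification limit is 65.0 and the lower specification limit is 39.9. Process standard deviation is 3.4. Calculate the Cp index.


Cp = (65.0 - 39.9) / (6 * 3.4)

1.23


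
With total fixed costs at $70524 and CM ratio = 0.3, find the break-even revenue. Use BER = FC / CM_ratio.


Formula: BER = Fixed Costs / Contribution Margin Ratio
BER = $70524 / 0.3
BER = $235080.00 (to the nearest cent)

$235080.00


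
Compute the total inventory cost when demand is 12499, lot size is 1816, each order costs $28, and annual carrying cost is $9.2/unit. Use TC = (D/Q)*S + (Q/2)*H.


TC = 12499/1816 * 28 + 1816/2 * 9.2

$8546.32


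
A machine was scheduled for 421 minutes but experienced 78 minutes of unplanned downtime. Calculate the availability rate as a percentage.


Formula: Availability = (Planned Time - Downtime) / Planned Time * 100
Uptime = 421 - 78 = 343 min
Availability = 343 / 421 * 100 = 81.5%

81.5%


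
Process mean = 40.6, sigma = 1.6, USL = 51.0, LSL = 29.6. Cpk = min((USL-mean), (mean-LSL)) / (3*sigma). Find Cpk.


Cpu = (51.0 - 40.6) / (3 * 1.6) = 2.17
Cpl = (40.6 - 29.6) / (3 * 1.6) = 2.29
Cpk = min(2.17, 2.29) = 2.17

2.17


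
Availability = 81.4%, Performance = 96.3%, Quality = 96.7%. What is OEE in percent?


Formula: OEE = Availability * Performance * Quality / 10000
A * P = 81.4% * 96.3% / 100 = 78.39%
OEE = 78.39% * 96.7% / 100 = 75.8%

75.8%


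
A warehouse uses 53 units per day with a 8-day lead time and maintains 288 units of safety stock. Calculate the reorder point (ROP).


Formula: ROP = (Daily Demand * Lead Time) + Safety Stock
Demand during lead time = 53 * 8 = 424 units
ROP = 424 + 288 = 712 units

712 units


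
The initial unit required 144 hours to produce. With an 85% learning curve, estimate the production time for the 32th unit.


Formula: T_n = T_1 * (learning_rate)^(log2(n)) where learning_rate = rate/100
Doublings = log2(32) = 5
T_n = 144 * 0.85^5
T_n = 144 * 0.4437 = 63.9 hours

63.9 hours


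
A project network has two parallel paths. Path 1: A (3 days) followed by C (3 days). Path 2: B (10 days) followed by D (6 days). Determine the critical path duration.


Path 1 = 3 + 3 = 6 days
Path 2 = 10 + 6 = 16 days
Duration = max(6, 16) = 16 days

16 days


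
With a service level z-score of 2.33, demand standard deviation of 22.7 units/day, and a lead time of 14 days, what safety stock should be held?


Formula: SS = z * sigma_d * sqrt(LT)
sqrt(LT) = sqrt(14) = 3.7417
SS = 2.33 * 22.7 * 3.7417
SS = 197.9 units

197.9 units


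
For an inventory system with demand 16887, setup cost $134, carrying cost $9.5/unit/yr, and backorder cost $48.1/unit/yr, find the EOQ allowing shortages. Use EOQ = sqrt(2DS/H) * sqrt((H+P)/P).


Formula: EOQ* = sqrt(2DS/H) * sqrt((H+P)/P)
Base EOQ = sqrt(2*16887*134/9.5) = 690.21 units
Correction = sqrt((9.5+48.1)/48.1) = 1.09431
EOQ* = 690.21 * 1.09431 = 755.3 units

755.3 units


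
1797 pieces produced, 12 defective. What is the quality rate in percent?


Formula: Quality Rate = Good Pieces / Total Pieces * 100
Good pieces = 1797 - 12 = 1785
QR = 1785 / 1797 * 100 = 99.3%

99.3%


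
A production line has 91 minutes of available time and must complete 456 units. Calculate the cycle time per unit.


Formula: CT = Available Time / Number of Units
CT = 91 min / 456 units
CT = 0.2 min/unit

0.2 min/unit


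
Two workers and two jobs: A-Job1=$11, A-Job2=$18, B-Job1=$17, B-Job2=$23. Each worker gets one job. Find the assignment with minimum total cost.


Option 1: A->1 + B->2 = $11 + $23 = $34
Option 2: A->2 + B->1 = $18 + $17 = $35
Min cost = min($34, $35) = $34

$34


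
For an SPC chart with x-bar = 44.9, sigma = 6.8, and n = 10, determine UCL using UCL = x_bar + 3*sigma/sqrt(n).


UCL = 44.9 + 3 * 6.8 / sqrt(10)

51.35


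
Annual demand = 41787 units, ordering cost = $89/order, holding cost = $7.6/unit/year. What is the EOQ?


Formula: EOQ = sqrt(2 * D * S / H)
Numerator: 2 * 41787 * 89 = 7438086
2DS/H = 7438086 / 7.6 = 978695.5
EOQ = sqrt(978695.5) = 989.3 units

989.3 units


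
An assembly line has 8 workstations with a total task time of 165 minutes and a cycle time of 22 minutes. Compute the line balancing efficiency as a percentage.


Formula: Efficiency = Sum of Task Times / (N_stations * CT) * 100
Total station capacity = 8 stations * 22 min = 176 min
Efficiency = 165 / 176 * 100 = 93.8%

93.8%


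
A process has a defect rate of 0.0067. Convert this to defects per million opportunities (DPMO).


DPMO = defect_rate * 1000000 = 0.0067 * 1000000

6700


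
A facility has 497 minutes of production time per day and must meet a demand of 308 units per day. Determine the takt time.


Formula: Takt Time = Available Production Time / Customer Demand
Takt = 497 min/day / 308 units/day
Takt = 1.61 min/unit

1.61 min/unit


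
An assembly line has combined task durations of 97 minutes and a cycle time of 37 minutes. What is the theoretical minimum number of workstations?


Formula: N_min = ceil(Sum of Task Times / Cycle Time)
N_min = ceil(97 min / 37 min) = ceil(2.6216)
N_min = 3 stations

3


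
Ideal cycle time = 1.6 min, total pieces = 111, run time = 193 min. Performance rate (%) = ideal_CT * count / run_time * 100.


Formula: Performance = (Ideal CT * Total Count) / Run Time * 100
Ideal output time = 1.6 * 111 = 177.6 min
Performance = 177.6 / 193 * 100 = 92.0%

92.0%


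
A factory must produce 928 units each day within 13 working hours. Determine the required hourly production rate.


Formula: Production Rate = Daily Demand / Available Hours
Rate = 928 units/day / 13 hours/day
Rate = 71.4 units/hour

71.4 units/hour


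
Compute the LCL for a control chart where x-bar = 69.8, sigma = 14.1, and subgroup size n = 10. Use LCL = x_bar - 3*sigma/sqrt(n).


LCL = 69.8 - 3 * 14.1 / sqrt(10)

56.42


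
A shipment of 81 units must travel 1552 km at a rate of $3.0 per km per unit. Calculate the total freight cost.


TC = dist * cost * units = 1552 * 3.0 * 81 = $377136.00

$377136.00


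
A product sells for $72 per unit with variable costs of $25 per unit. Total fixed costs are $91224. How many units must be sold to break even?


Formula: BEQ = Fixed Costs / (Price - Variable Cost)
Contribution margin = $72 - $25 = $47/unit
BEQ = ceil($91224 / $47/unit) = ceil(1940.94) = 1941 units

1941 units
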